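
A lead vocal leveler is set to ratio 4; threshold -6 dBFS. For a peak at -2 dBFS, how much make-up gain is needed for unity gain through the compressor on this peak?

3 dB

Overshoot 4 dB → 4/4 = 1 dB after compression, so the compressed level is -6 + 1 = -5 dBFS.
Make-up = target − compressed = -2 − (-5) = 3 dB.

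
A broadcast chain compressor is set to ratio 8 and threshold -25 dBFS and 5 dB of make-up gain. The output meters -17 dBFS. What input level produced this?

Stripping the +5 dB make-up gives -22 dBFS at the gain stage.
Post-compression overshoot = -22 − (-25) = 3 dB.
Input overshoot = R × output overshoot = 24 dB → input = -25 + 24 = -1 dBFS.

-1 dBFS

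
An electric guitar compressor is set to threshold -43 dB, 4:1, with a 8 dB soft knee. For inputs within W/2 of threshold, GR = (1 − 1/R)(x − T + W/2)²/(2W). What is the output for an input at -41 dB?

-42.6875 dB

x − T + W/2 = -41 − (-43) + 4 = 6.
GR = (1 − 1/4) × 6² / 16 = 0.75 × 36 / 16 = 1.6875 dB.
Output = -41 − 1.6875 = -42.6875 dB.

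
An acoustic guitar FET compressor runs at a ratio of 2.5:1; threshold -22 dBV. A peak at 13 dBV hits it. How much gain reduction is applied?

21 dB

13 dBV exceeds the threshold by 35 dB.
At 2.5:1, output sits 35/2.5 = 14 dB above threshold.
GR = overshoot in − overshoot out = 35 − 14 = 21 dB.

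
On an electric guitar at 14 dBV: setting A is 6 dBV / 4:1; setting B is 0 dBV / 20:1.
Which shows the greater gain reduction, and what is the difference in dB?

A: overshoot 8 dB → output overshoot 2 dB → GR 6 dB.
B: overshoot 14 dB → output overshoot 0.7 dB → GR 13.3 dB.
B applies 7.3 dB more gain reduction.

B, by 7.3 dB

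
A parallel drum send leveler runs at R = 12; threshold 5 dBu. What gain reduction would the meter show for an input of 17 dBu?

17 dBu exceeds the threshold by 12 dB.
At 12:1, output sits 12/12 = 1 dB above threshold.
Gain reduction = 12 − 1 = 11 dB.

11 dB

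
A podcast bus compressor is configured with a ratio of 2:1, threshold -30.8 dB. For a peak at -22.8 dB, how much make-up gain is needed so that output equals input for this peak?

The peak compresses to -30.8 + 8/2 = -26.8 dB.
To reach -22.8 dB requires -22.8 − (-26.8) = 4 dB of make-up.

4 dB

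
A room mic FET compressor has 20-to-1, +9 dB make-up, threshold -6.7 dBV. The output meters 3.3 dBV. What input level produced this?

Remove make-up: 3.3 − 9 = -5.7 dBV.
The compressed level sits -5.7 − (-6.7) = 1 dB over threshold.
Input overshoot = R × output overshoot = 20 dB → input = -6.7 + 20 = 13.3 dBV.

13.3 dBV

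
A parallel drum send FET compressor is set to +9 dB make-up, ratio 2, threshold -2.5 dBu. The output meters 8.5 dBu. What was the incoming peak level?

1.5 dBu

Stripping the +9 dB make-up gives -0.5 dBu at the gain stage.
That's 2 dB above the -2.5 dBu threshold.
Input overshoot = R × output overshoot = 4 dB → input = -2.5 + 4 = 1.5 dBu.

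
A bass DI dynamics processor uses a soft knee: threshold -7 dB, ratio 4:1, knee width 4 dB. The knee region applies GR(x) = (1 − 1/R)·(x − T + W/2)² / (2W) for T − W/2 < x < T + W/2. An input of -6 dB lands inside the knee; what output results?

-6.84375 dB

x − T + W/2 = -6 − (-7) + 2 = 3.
GR = (1 − 1/4) × 3² / 8 = 0.75 × 9 / 8 = 0.84375 dB.
Output = -6 − 0.84375 = -6.84375 dB.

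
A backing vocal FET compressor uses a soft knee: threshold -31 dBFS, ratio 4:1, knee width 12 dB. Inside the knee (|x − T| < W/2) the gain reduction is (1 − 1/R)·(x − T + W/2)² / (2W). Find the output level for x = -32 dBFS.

x − T + W/2 = -32 − (-31) + 6 = 5.
GR = (1 − 1/4) × 5² / 24 = 0.75 × 25 / 24 = 0.78125 dB.
Output = -32 − 0.78125 = -32.78125 dBFS.

-32.78125 dBFS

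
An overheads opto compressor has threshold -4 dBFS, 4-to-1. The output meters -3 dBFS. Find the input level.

0 dBFS

The compressed level sits -3 − (-4) = 1 dB over threshold.
Undo the ratio: input overshoot = 1 × 4 = 4 dB, giving input = 0 dBFS.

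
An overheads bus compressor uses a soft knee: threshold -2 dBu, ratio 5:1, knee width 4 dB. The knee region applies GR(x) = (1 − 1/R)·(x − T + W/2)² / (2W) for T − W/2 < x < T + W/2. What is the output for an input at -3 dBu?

x − T + W/2 = -3 − (-2) + 2 = 1.
GR = (1 − 1/5) × 1² / 8 = 0.8 × 1 / 8 = 0.1 dB.
Output = -3 − 0.1 = -3.1 dBu.

-3.1 dBu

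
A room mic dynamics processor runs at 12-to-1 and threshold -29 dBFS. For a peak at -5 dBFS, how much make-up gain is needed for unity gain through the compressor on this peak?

Without make-up, output = threshold + overshoot/12 = -29 + 2 = -27 dBFS.
Gap to target: 22 dB.

22 dB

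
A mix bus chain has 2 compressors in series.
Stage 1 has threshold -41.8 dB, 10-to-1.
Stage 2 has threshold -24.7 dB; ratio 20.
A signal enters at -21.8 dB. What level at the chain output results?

Stage 1: overshoot 20 dB → 20/10 = 2 dB → -39.8 dB.
Stage 2: -39.8 dB is at or below the -24.7 dB threshold — no compression; output -39.8 dB.

-39.8 dB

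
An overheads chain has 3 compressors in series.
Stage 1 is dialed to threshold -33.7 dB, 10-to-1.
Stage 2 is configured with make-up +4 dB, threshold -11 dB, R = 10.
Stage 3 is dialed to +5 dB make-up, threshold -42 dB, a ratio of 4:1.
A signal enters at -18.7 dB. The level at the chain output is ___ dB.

-33.55 dB

Stage 1: -18.7 dB is 15 dB over -33.7 dB; at 10:1 that becomes 1.5 dB over, giving -32.2 dB.
Stage 2: below threshold (-32.2 ≤ -11); passes unchanged; make-up brings it to -28.2 dB.
Stage 3: overshoot 13.8 dB → 13.8/4 = 3.45 dB → -38.55 dB; +5 dB make-up → -33.55 dB.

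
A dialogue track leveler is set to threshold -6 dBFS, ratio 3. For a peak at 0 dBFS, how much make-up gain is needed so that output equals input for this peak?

4 dB

The peak compresses to -6 + 6/3 = -4 dBFS.
To reach 0 dBFS requires 0 − (-4) = 4 dB of make-up.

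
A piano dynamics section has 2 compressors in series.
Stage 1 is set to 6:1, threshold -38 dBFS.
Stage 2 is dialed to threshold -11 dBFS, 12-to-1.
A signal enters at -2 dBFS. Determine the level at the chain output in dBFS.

Stage 1: -2 dBFS is 36 dB over -38 dBFS; at 6:1 that becomes 6 dB over, giving -32 dBFS.
Stage 2: -32 dBFS is at or below the -11 dBFS threshold — no compression; output -32 dBFS.

-32 dBFS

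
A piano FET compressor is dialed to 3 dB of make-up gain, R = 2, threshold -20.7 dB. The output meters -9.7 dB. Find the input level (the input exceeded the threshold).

-4.7 dB

Before make-up, the level was -9.7 − 3 = -12.7 dB.
The compressed level sits -12.7 − (-20.7) = 8 dB over threshold.
Undo the ratio: input overshoot = 8 × 2 = 16 dB, giving input = -4.7 dB.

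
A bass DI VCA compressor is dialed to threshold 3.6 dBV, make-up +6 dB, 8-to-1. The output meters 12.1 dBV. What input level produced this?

Stripping the +6 dB make-up gives 6.1 dBV at the gain stage.
That's 2.5 dB above the 3.6 dBV threshold.
Input overshoot = R × output overshoot = 20 dB → input = 3.6 + 20 = 23.6 dBV.

23.6 dBV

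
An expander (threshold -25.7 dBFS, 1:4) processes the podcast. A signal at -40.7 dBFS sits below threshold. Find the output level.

Below threshold, a 1:4 expander applies gain = (4−1)×(T − x) of attenuation.
(4−1) × 15 = 45 dB, so output = -40.7 − 45 = -85.7 dBFS.

-85.7 dBFS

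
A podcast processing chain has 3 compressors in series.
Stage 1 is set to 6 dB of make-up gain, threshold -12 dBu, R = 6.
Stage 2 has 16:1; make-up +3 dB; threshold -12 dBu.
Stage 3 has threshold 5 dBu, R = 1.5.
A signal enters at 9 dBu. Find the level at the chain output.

-8.40625 dBu

Stage 1: 21 dB above -12 dBu, reduced 6:1 to 3.5 dB above → -8.5 dBu; +6 dB make-up → -2.5 dBu.
Stage 2: overshoot 9.5 dB → 9.5/16 = 0.59375 dB → -11.40625 dBu; +3 dB make-up → -8.40625 dBu.
Stage 3: -8.40625 dBu ≤ 5 dBu, so stage 3 doesn't engage; output -8.40625 dBu.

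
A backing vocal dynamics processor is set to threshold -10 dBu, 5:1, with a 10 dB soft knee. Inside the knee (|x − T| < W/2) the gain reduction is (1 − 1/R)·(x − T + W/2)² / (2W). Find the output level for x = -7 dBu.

x − T + W/2 = -7 − (-10) + 5 = 8.
GR = (1 − 1/5) × 8² / 20 = 0.8 × 64 / 20 = 2.56 dB.
Output = -7 − 2.56 = -9.56 dBu.

-9.56 dBu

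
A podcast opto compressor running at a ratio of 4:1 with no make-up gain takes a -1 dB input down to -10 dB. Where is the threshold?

-13 dB

Input is 12 dB above T (since output overshoot × R = input overshoot: (-10 − T)·4 = -1 − T gives T = -13 dB).
Check: -13 + (-1 − (-13))/4 = -13 + 3 = -10 dB. ✓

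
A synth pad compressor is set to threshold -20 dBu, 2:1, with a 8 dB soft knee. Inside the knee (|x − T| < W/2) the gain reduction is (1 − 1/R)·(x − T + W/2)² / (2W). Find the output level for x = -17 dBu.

x − T + W/2 = -17 − (-20) + 4 = 7.
GR = (1 − 1/2) × 7² / 16 = 0.5 × 49 / 16 = 1.53125 dB.
Output = -17 − 1.53125 = -18.53125 dBu.

-18.53125 dBu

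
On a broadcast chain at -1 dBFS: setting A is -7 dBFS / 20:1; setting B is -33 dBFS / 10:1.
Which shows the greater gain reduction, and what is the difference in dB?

A: 6 dB over, compressed to 0.3 dB over, so 5.7 dB of GR.
B: 32 dB over, compressed to 3.2 dB over, so 28.8 dB of GR.
B applies 23.1 dB more gain reduction.

B, by 23.1 dB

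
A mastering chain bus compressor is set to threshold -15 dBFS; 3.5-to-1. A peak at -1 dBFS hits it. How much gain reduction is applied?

Overshoot = -1 − (-15) = 14 dB.
At 3.5:1, output sits 14/3.5 = 4 dB above threshold.
GR = overshoot in − overshoot out = 14 − 4 = 10 dB.

10 dB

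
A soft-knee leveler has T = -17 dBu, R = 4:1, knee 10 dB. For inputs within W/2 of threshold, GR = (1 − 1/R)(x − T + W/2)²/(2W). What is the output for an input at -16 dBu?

x − T + W/2 = -16 − (-17) + 5 = 6.
GR = (1 − 1/4) × 6² / 20 = 0.75 × 36 / 20 = 1.35 dB.
Output = -16 − 1.35 = -17.35 dBu.

-17.35 dBu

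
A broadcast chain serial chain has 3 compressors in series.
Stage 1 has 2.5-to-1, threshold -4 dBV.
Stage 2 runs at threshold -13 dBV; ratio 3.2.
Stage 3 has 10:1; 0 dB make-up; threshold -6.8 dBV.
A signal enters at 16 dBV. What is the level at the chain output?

-7.6875 dBV

Stage 1: overshoot 20 dB → 20/2.5 = 8 dB → 4 dBV.
Stage 2: 4 dBV is 17 dB over -13 dBV; at 3.2:1 that becomes 5.3125 dB over, giving -7.6875 dBV.
Stage 3: below threshold (-7.6875 ≤ -6.8); passes unchanged; output -7.6875 dBV.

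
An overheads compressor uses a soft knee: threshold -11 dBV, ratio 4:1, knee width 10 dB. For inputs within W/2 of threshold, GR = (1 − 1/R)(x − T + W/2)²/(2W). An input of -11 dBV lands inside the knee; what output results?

-11.9375 dBV

x − T + W/2 = -11 − (-11) + 5 = 5.
GR = (1 − 1/4) × 5² / 20 = 0.75 × 25 / 20 = 0.9375 dB.
Output = -11 − 0.9375 = -11.9375 dBV.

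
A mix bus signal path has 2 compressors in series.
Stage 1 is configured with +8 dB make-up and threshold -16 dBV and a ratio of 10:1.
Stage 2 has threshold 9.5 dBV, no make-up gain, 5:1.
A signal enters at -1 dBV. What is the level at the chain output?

-6.5 dBV

Stage 1: 15 dB above -16 dBV, reduced 10:1 to 1.5 dB above → -14.5 dBV; +8 dB make-up → -6.5 dBV.
Stage 2: -6.5 dBV ≤ 9.5 dBV, so stage 2 doesn't engage; output -6.5 dBV.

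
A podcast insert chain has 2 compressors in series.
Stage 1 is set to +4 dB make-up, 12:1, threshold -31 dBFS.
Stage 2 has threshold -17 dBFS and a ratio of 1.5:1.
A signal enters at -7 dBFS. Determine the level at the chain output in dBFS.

Stage 1: -7 dBFS is 24 dB over -31 dBFS; at 12:1 that becomes 2 dB over, giving -29 dBFS; +4 dB make-up → -25 dBFS.
Stage 2: -25 dBFS ≤ -17 dBFS, so stage 2 doesn't engage; output -25 dBFS.

-25 dBFS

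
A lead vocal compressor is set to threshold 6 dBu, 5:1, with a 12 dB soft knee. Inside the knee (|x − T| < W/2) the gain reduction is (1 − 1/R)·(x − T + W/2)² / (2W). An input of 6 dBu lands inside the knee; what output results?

x − T + W/2 = 6 − 6 + 6 = 6.
GR = (1 − 1/5) × 6² / 24 = 0.8 × 36 / 24 = 1.2 dB.
Output = 6 − 1.2 = 4.8 dBu.

4.8 dBu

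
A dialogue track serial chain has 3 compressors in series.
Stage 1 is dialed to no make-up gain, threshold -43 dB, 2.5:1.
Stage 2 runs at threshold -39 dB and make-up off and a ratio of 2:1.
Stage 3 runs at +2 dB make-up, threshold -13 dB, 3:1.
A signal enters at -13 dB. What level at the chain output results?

-33 dB

Stage 1: 30 dB above -43 dB, reduced 2.5:1 to 12 dB above → -31 dB.
Stage 2: -31 dB is 8 dB over -39 dB; at 2:1 that becomes 4 dB over, giving -35 dB.
Stage 3: -35 dB ≤ -13 dB, so stage 3 doesn't engage; make-up brings it to -33 dB.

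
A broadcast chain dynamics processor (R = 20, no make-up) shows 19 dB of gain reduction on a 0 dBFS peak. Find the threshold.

Input is 20 dB above T (since output overshoot × R = input overshoot: (-19 − T)·20 = 0 − T gives T = -20 dBFS).
Check: -20 + (0 − (-20))/20 = -20 + 1 = -19 dBFS. ✓

-20 dBFS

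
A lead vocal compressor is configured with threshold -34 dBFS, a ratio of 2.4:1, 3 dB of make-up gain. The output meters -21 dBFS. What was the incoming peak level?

-10 dBFS

Remove make-up: -21 − 3 = -24 dBFS.
Post-compression overshoot = -24 − (-34) = 10 dB.
Before 2.4:1 compression the overshoot was 10 × 2.4 = 24 dB, so input = -34 + 24 = -10 dBFS.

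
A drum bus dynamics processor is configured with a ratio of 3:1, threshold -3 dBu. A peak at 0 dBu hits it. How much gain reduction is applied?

2 dB

Overshoot = 0 − (-3) = 3 dB.
At 3:1, output sits 3/3 = 1 dB above threshold.
Gain reduction = 3 − 1 = 2 dB.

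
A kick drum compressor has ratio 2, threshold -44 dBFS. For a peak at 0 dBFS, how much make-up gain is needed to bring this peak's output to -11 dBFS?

11 dB

Overshoot 44 dB → 44/2 = 22 dB after compression, so the compressed level is -44 + 22 = -22 dBFS.
Make-up = target − compressed = -11 − (-22) = 11 dB.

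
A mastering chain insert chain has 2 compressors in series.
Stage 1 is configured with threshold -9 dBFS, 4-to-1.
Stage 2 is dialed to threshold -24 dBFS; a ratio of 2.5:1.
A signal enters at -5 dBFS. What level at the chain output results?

-17.6 dBFS

Stage 1: overshoot 4 dB → 4/4 = 1 dB → -8 dBFS.
Stage 2: -8 dBFS is 16 dB over -24 dBFS; at 2.5:1 that becomes 6.4 dB over, giving -17.6 dBFS.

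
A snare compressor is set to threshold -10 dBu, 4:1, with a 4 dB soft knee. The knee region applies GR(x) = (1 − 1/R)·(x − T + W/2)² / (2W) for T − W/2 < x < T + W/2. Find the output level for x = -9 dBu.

-9.84375 dBu

x − T + W/2 = -9 − (-10) + 2 = 3.
GR = (1 − 1/4) × 3² / 8 = 0.75 × 9 / 8 = 0.84375 dB.
Output = -9 − 0.84375 = -9.84375 dBu.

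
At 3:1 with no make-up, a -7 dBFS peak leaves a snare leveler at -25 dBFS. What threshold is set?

-34 dBFS

Let T be the threshold. Output overshoot = (input overshoot)/R, so -25 − T = (-7 − T)/3.
3·(-25 − T) = -7 − T → 2·T = -75 − (-7) = -68.
T = -68/2 = -34 dBFS.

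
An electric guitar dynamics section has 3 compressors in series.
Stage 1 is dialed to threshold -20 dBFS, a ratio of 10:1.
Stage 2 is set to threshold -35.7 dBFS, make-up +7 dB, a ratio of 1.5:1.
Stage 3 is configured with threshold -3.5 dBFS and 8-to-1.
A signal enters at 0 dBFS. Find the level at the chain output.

-16.9 dBFS

Stage 1: 0 dBFS is 20 dB over -20 dBFS; at 10:1 that becomes 2 dB over, giving -18 dBFS.
Stage 2: 17.7 dB above -35.7 dBFS, reduced 1.5:1 to 11.8 dB above → -23.9 dBFS; +7 dB make-up → -16.9 dBFS.
Stage 3: below threshold (-16.9 ≤ -3.5); passes unchanged; output -16.9 dBFS.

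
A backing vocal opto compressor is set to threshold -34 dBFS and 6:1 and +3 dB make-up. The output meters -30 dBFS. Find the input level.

Remove make-up: -30 − 3 = -33 dBFS.
Post-compression overshoot = -33 − (-34) = 1 dB.
Before 6:1 compression the overshoot was 1 × 6 = 6 dB, so input = -34 + 6 = -28 dBFS.

-28 dBFS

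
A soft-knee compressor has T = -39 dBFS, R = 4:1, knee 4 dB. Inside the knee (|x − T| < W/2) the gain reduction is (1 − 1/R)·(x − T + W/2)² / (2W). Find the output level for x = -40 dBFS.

x − T + W/2 = -40 − (-39) + 2 = 1.
GR = (1 − 1/4) × 1² / 8 = 0.75 × 1 / 8 = 0.09375 dB.
Output = -40 − 0.09375 = -40.09375 dBFS.

-40.09375 dBFS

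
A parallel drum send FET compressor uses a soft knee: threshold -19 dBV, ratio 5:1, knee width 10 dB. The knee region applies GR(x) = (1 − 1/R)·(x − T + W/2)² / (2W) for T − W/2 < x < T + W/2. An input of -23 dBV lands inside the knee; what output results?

x − T + W/2 = -23 − (-19) + 5 = 1.
GR = (1 − 1/5) × 1² / 20 = 0.8 × 1 / 20 = 0.04 dB.
Output = -23 − 0.04 = -23.04 dBV.

-23.04 dBV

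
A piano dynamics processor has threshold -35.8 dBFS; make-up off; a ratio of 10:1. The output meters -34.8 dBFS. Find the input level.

-25.8 dBFS

The compressed level sits -34.8 − (-35.8) = 1 dB over threshold.
Input overshoot = R × output overshoot = 10 dB → input = -35.8 + 10 = -25.8 dBFS.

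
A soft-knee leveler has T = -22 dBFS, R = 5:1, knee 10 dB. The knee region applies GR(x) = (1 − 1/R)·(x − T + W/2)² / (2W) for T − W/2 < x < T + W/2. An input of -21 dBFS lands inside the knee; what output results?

x − T + W/2 = -21 − (-22) + 5 = 6.
GR = (1 − 1/5) × 6² / 20 = 0.8 × 36 / 20 = 1.44 dB.
Output = -21 − 1.44 = -22.44 dBFS.

-22.44 dBFS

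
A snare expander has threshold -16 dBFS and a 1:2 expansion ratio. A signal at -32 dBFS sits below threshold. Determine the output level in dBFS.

-48 dBFS

Below threshold, a 1:2 expander applies gain = (2−1)×(T − x) of attenuation.
(2−1) × 16 = 16 dB, so output = -32 − 16 = -48 dBFS.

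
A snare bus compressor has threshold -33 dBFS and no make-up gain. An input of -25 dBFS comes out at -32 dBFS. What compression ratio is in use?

8:1

Input overshoot = -25 − (-33) = 8 dB; output overshoot = -32 − (-33) = 1 dB.
Ratio = 8 / 1 = 8.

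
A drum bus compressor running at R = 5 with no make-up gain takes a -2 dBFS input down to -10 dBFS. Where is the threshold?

-12 dBFS

Let T be the threshold. Output overshoot = (input overshoot)/R, so -10 − T = (-2 − T)/5.
5·(-10 − T) = -2 − T → 4·T = -50 − (-2) = -48.
T = -48/4 = -12 dBFS.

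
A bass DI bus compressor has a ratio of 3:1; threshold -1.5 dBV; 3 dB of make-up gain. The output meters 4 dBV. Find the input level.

Stripping the +3 dB make-up gives 1 dBV at the gain stage.
Post-compression overshoot = 1 − (-1.5) = 2.5 dB.
Before 3:1 compression the overshoot was 2.5 × 3 = 7.5 dB, so input = -1.5 + 7.5 = 6 dBV.

6 dBV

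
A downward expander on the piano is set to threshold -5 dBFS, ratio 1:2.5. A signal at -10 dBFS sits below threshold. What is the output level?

-17.5 dBFS

Undershoot = (-5) − (-10) = 5 dB.
At 1:2.5, that expands to 12.5 dB under threshold.
Output = -5 − 12.5 = -17.5 dBFS.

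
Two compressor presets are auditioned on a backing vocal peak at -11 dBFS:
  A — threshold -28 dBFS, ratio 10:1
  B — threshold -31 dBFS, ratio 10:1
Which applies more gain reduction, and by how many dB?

A: 17 dB over, compressed to 1.7 dB over, so 15.3 dB of GR.
B: 20 dB over, compressed to 2 dB over, so 18 dB of GR.
B reduces 2.7 dB more.

B, by 2.7 dB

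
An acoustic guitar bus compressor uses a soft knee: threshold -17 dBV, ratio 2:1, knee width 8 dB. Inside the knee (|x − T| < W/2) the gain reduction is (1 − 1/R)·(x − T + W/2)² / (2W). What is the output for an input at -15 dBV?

x − T + W/2 = -15 − (-17) + 4 = 6.
GR = (1 − 1/2) × 6² / 16 = 0.5 × 36 / 16 = 1.125 dB.
Output = -15 − 1.125 = -16.125 dBV.

-16.125 dBV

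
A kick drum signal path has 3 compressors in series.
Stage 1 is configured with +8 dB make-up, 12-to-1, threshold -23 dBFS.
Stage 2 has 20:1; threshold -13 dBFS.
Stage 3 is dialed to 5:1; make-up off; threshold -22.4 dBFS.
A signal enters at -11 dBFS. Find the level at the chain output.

-20.72 dBFS

Stage 1: -11 dBFS is 12 dB over -23 dBFS; at 12:1 that becomes 1 dB over, giving -22 dBFS; +8 dB make-up → -14 dBFS.
Stage 2: below threshold (-14 ≤ -13); passes unchanged; output -14 dBFS.
Stage 3: -14 dBFS is 8.4 dB over -22.4 dBFS; at 5:1 that becomes 1.68 dB over, giving -20.72 dBFS.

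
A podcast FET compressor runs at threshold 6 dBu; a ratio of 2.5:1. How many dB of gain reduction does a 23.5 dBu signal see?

10.5 dB

23.5 dBu exceeds the threshold by 17.5 dB.
After 2.5:1 compression the overshoot becomes 17.5/2.5 = 7 dB.
GR = overshoot in − overshoot out = 17.5 − 7 = 10.5 dB.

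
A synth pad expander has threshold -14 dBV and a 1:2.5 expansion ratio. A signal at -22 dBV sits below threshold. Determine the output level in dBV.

Undershoot = (-14) − (-22) = 8 dB.
At 1:2.5, that expands to 20 dB under threshold.
Output = -14 − 20 = -34 dBV.

-34 dBV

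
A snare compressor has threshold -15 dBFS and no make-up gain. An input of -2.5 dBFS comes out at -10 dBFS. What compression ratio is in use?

Input overshoot = -2.5 − (-15) = 12.5 dB; output overshoot = -10 − (-15) = 5 dB.
Ratio = 12.5 / 5 = 2.5.

2.5:1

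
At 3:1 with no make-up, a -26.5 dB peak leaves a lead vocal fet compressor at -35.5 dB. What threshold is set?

Gain reduction = -26.5 − (-35.5) = 9 dB; output overshoot = GR / (R − 1) = 9 / 2 = 4.5 dB.
Threshold = output − output overshoot = -35.5 − 4.5 = -40 dB.

-40 dB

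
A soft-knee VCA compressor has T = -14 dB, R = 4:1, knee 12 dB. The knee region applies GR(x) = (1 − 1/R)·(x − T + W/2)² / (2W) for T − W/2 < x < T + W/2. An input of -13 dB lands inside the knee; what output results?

-14.53125 dB

x − T + W/2 = -13 − (-14) + 6 = 7.
GR = (1 − 1/4) × 7² / 24 = 0.75 × 49 / 24 = 1.53125 dB.
Output = -13 − 1.53125 = -14.53125 dB.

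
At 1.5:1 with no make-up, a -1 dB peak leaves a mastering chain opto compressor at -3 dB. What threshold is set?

-7 dB

Gain reduction = -1 − (-3) = 2 dB; output overshoot = GR / (R − 1) = 2 / 0.5 = 4 dB.
Threshold = output − output overshoot = -3 − 4 = -7 dB.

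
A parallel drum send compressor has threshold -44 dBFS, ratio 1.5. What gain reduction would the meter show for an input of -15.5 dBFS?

The signal is 28.5 dB above threshold.
At 1.5:1, output sits 28.5/1.5 = 19 dB above threshold.
So the signal is attenuated by 28.5 − 19 = 9.5 dB.

9.5 dB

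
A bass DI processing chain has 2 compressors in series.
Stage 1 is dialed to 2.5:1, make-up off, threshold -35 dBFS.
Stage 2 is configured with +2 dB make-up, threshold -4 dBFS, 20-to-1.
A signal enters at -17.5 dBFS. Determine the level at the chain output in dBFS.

Stage 1: -17.5 dBFS is 17.5 dB over -35 dBFS; at 2.5:1 that becomes 7 dB over, giving -28 dBFS.
Stage 2: -28 dBFS ≤ -4 dBFS, so stage 2 doesn't engage; make-up brings it to -26 dBFS.

-26 dBFS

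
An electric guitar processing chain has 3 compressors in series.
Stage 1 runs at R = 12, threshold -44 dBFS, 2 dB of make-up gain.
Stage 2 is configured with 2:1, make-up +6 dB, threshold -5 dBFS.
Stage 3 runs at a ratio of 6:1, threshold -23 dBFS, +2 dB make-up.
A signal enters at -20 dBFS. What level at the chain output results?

-32 dBFS

Stage 1: 24 dB above -44 dBFS, reduced 12:1 to 2 dB above → -42 dBFS; +2 dB make-up → -40 dBFS.
Stage 2: -40 dBFS ≤ -5 dBFS, so stage 2 doesn't engage; make-up brings it to -34 dBFS.
Stage 3: -34 dBFS ≤ -23 dBFS, so stage 3 doesn't engage; make-up brings it to -32 dBFS.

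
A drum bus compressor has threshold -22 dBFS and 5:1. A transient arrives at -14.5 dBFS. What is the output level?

Overshoot: -14.5 − (-22) = 7.5 dB.
At 5:1 the overshoot is divided by 5, leaving 1.5 dB above threshold.
Output = -22 + 1.5 = -20.5 dBFS.

-20.5 dBFS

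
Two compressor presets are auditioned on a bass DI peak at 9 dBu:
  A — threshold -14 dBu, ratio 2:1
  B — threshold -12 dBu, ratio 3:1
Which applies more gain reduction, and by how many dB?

A: overshoot 23 dB → output overshoot 11.5 dB → GR 11.5 dB.
B: overshoot 21 dB → output overshoot 7 dB → GR 14 dB.
B reduces 2.5 dB more.

B, by 2.5 dB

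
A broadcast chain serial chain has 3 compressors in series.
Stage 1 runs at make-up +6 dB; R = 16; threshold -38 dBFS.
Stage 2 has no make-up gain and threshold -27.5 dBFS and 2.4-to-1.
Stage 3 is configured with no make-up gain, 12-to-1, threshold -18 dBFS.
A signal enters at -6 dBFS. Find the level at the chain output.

-30 dBFS

Stage 1: overshoot 32 dB → 32/16 = 2 dB → -36 dBFS; +6 dB make-up → -30 dBFS.
Stage 2: below threshold (-30 ≤ -27.5); passes unchanged; output -30 dBFS.
Stage 3: -30 dBFS ≤ -18 dBFS, so stage 3 doesn't engage; output -30 dBFS.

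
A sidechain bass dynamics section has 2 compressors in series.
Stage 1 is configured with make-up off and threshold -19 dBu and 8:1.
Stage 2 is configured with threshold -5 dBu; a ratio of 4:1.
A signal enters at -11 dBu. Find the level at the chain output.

-18 dBu

Stage 1: 8 dB above -19 dBu, reduced 8:1 to 1 dB above → -18 dBu.
Stage 2: -18 dBu is at or below the -5 dBu threshold — no compression; output -18 dBu.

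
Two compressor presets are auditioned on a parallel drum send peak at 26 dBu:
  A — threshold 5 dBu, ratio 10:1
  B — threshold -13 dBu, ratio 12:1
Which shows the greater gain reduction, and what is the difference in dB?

B, by 16.85 dB

A: GR = 21 − 21/10 = 18.9 dB.
B: GR = 39 − 39/12 = 35.75 dB.
Difference: 16.85 dB in favour of B.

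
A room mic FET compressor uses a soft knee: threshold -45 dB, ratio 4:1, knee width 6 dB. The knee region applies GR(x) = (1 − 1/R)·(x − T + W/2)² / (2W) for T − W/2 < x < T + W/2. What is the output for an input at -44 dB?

-45 dB

x − T + W/2 = -44 − (-45) + 3 = 4.
GR = (1 − 1/4) × 4² / 12 = 0.75 × 16 / 12 = 1 dB.
Output = -44 − 1 = -45 dB.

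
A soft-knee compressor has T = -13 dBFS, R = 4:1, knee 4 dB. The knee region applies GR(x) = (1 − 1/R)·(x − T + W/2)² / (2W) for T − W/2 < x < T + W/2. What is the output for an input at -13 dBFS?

x − T + W/2 = -13 − (-13) + 2 = 2.
GR = (1 − 1/4) × 2² / 8 = 0.75 × 4 / 8 = 0.375 dB.
Output = -13 − 0.375 = -13.375 dBFS.

-13.375 dBFS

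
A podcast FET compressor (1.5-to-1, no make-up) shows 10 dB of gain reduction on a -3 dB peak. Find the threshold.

-33 dB

Input is 30 dB above T (since output overshoot × R = input overshoot: (-13 − T)·1.5 = -3 − T gives T = -33 dB).
Check: -33 + (-3 − (-33))/1.5 = -33 + 20 = -13 dB. ✓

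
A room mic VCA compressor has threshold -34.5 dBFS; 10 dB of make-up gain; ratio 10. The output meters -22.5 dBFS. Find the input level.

-14.5 dBFS

Before make-up, the level was -22.5 − 10 = -32.5 dBFS.
Post-compression overshoot = -32.5 − (-34.5) = 2 dB.
Undo the ratio: input overshoot = 2 × 10 = 20 dB, giving input = -14.5 dBFS.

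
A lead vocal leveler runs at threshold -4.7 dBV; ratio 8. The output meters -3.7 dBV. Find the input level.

The compressed level sits -3.7 − (-4.7) = 1 dB over threshold.
Before 8:1 compression the overshoot was 1 × 8 = 8 dB, so input = -4.7 + 8 = 3.3 dBV.

3.3 dBV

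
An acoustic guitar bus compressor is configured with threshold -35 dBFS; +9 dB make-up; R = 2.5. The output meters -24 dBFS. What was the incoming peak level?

Remove make-up: -24 − 9 = -33 dBFS.
Post-compression overshoot = -33 − (-35) = 2 dB.
Input overshoot = R × output overshoot = 5 dB → input = -35 + 5 = -30 dBFS.

-30 dBFS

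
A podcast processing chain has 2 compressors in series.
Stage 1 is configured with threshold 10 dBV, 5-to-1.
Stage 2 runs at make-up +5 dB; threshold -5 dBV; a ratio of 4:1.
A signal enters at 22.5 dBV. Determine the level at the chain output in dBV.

Stage 1: 12.5 dB above 10 dBV, reduced 5:1 to 2.5 dB above → 12.5 dBV.
Stage 2: 17.5 dB above -5 dBV, reduced 4:1 to 4.375 dB above → -0.625 dBV; +5 dB make-up → 4.375 dBV.

4.375 dBV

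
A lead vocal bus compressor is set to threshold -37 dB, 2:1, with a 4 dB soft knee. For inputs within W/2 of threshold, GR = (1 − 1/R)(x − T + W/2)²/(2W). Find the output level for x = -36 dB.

-36.5625 dB

x − T + W/2 = -36 − (-37) + 2 = 3.
GR = (1 − 1/2) × 3² / 8 = 0.5 × 9 / 8 = 0.5625 dB.
Output = -36 − 0.5625 = -36.5625 dB.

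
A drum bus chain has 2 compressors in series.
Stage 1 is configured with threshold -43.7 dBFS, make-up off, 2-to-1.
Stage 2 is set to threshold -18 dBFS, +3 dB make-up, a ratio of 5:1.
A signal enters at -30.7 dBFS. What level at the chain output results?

Stage 1: -30.7 dBFS is 13 dB over -43.7 dBFS; at 2:1 that becomes 6.5 dB over, giving -37.2 dBFS.
Stage 2: -37.2 dBFS is at or below the -18 dBFS threshold — no compression; make-up brings it to -34.2 dBFS.

-34.2 dBFS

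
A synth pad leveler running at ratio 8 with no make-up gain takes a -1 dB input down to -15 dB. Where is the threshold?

-17 dB

Gain reduction = -1 − (-15) = 14 dB; output overshoot = GR / (R − 1) = 14 / 7 = 2 dB.
Threshold = output − output overshoot = -15 − 2 = -17 dB.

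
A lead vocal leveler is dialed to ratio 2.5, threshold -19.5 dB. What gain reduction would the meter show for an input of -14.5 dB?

3 dB

-14.5 dB exceeds the threshold by 5 dB.
After 2.5:1 compression the overshoot becomes 5/2.5 = 2 dB.
Gain reduction = 5 − 2 = 3 dB.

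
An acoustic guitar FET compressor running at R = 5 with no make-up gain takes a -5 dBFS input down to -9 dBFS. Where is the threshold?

-10 dBFS

Let T be the threshold. Output overshoot = (input overshoot)/R, so -9 − T = (-5 − T)/5.
5·(-9 − T) = -5 − T → 4·T = -45 − (-5) = -40.
T = -40/4 = -10 dBFS.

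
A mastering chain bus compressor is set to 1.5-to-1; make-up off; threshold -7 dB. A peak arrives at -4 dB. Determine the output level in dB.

-5 dB

-4 dB sits 3 dB over threshold.
The 3 dB excess becomes 2 dB after 1.5:1 reduction.
So the level is -7 + 2 = -5 dB.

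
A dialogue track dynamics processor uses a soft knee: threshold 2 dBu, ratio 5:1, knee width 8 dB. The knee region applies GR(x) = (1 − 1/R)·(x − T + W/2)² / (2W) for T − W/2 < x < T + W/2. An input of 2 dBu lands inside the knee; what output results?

x − T + W/2 = 2 − 2 + 4 = 4.
GR = (1 − 1/5) × 4² / 16 = 0.8 × 16 / 16 = 0.8 dB.
Output = 2 − 0.8 = 1.2 dBu.

1.2 dBu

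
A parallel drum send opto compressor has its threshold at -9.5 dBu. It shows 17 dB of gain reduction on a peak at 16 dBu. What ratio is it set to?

3:1

Input overshoot = 16 − (-9.5) = 25.5 dB.
Output overshoot = 25.5 − 17 = 8.5 dB.
Ratio = input overshoot / output overshoot = 25.5 / 8.5 = 3.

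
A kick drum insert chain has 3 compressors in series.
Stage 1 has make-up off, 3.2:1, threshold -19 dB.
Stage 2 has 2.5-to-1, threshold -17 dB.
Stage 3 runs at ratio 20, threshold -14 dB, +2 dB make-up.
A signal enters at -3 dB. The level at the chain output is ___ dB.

Stage 1: -3 dB is 16 dB over -19 dB; at 3.2:1 that becomes 5 dB over, giving -14 dB.
Stage 2: -14 dB is 3 dB over -17 dB; at 2.5:1 that becomes 1.2 dB over, giving -15.8 dB.
Stage 3: below threshold (-15.8 ≤ -14); passes unchanged; make-up brings it to -13.8 dB.

-13.8 dB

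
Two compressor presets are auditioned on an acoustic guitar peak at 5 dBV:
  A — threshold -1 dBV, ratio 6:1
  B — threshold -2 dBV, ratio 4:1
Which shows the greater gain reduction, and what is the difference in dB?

B, by 0.25 dB

A: GR = 6 − 6/6 = 5 dB.
B: GR = 7 − 7/4 = 5.25 dB.
B applies 0.25 dB more gain reduction.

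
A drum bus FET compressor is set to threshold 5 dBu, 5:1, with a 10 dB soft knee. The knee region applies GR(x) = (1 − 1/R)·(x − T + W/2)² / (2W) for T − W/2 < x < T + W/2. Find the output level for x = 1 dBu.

x − T + W/2 = 1 − 5 + 5 = 1.
GR = (1 − 1/5) × 1² / 20 = 0.8 × 1 / 20 = 0.04 dB.
Output = 1 − 0.04 = 0.96 dBu.

0.96 dBu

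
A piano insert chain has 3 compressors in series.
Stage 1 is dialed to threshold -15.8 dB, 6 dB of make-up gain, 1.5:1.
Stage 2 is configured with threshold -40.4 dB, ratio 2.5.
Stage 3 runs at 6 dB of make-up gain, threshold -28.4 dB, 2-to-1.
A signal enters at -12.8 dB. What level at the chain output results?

-21.88 dB

Stage 1: 3 dB above -15.8 dB, reduced 1.5:1 to 2 dB above → -13.8 dB; +6 dB make-up → -7.8 dB.
Stage 2: -7.8 dB is 32.6 dB over -40.4 dB; at 2.5:1 that becomes 13.04 dB over, giving -27.36 dB.
Stage 3: -27.36 dB is 1.04 dB over -28.4 dB; at 2:1 that becomes 0.52 dB over, giving -27.88 dB; +6 dB make-up → -21.88 dB.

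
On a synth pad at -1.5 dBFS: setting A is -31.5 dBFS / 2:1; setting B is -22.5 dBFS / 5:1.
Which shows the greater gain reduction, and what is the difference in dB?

B, by 1.8 dB

A: overshoot 30 dB → output overshoot 15 dB → GR 15 dB.
B: overshoot 21 dB → output overshoot 4.2 dB → GR 16.8 dB.
Difference: 1.8 dB in favour of B.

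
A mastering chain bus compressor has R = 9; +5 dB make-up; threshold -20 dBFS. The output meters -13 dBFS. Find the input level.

Before make-up, the level was -13 − 5 = -18 dBFS.
That's 2 dB above the -20 dBFS threshold.
Undo the ratio: input overshoot = 2 × 9 = 18 dB, giving input = -2 dBFS.

-2 dBFS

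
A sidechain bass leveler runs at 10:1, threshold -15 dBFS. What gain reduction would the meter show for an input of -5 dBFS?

-5 dBFS exceeds the threshold by 10 dB.
After 10:1 compression the overshoot becomes 10/10 = 1 dB.
So the signal is attenuated by 10 − 1 = 9 dB.

9 dB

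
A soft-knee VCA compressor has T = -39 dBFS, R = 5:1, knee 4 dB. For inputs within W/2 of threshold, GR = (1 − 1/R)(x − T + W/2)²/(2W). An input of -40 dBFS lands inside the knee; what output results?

x − T + W/2 = -40 − (-39) + 2 = 1.
GR = (1 − 1/5) × 1² / 8 = 0.8 × 1 / 8 = 0.1 dB.
Output = -40 − 0.1 = -40.1 dBFS.

-40.1 dBFS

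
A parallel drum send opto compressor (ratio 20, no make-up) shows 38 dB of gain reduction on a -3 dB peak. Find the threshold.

-43 dB

Input is 40 dB above T (since output overshoot × R = input overshoot: (-41 − T)·20 = -3 − T gives T = -43 dB).
Check: -43 + (-3 − (-43))/20 = -43 + 2 = -41 dB. ✓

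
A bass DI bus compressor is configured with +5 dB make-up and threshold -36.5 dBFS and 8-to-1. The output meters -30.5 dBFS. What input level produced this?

-28.5 dBFS

Remove make-up: -30.5 − 5 = -35.5 dBFS.
The compressed level sits -35.5 − (-36.5) = 1 dB over threshold.
Before 8:1 compression the overshoot was 1 × 8 = 8 dB, so input = -36.5 + 8 = -28.5 dBFS.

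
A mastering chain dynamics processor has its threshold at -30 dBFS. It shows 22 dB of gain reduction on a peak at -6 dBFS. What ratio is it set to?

12:1

Input overshoot = -6 − (-30) = 24 dB.
Output overshoot = 24 − 22 = 2 dB.
Ratio = input overshoot / output overshoot = 24 / 2 = 12.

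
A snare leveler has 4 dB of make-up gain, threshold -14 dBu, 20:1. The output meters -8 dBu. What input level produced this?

26 dBu

Remove make-up: -8 − 4 = -12 dBu.
Post-compression overshoot = -12 − (-14) = 2 dB.
Undo the ratio: input overshoot = 2 × 20 = 40 dB, giving input = 26 dBu.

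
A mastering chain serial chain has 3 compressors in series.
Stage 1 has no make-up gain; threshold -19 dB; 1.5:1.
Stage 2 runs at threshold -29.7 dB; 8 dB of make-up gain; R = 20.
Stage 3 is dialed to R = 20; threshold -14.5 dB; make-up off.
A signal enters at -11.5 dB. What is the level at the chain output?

-20.915 dB

Stage 1: 7.5 dB above -19 dB, reduced 1.5:1 to 5 dB above → -14 dB.
Stage 2: 15.7 dB above -29.7 dB, reduced 20:1 to 0.785 dB above → -28.915 dB; +8 dB make-up → -20.915 dB.
Stage 3: -20.915 dB is at or below the -14.5 dB threshold — no compression; output -20.915 dB.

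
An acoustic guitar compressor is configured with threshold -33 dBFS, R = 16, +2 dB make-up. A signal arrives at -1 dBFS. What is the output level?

-29 dBFS

The input is 32 dB above the -33 dBFS threshold.
At 16:1 the overshoot is divided by 16, leaving 2 dB above threshold.
That puts the output at -31 dBFS; make-up adds 2 dB, giving -29 dBFS.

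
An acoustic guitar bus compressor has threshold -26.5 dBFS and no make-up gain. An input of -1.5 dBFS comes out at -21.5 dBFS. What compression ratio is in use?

5:1

Input overshoot = -1.5 − (-26.5) = 25 dB; output overshoot = -21.5 − (-26.5) = 5 dB.
Ratio = 25 / 5 = 5.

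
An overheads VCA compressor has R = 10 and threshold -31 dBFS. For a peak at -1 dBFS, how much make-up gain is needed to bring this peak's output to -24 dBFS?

Overshoot 30 dB → 30/10 = 3 dB after compression, so the compressed level is -31 + 3 = -28 dBFS.
Make-up = target − compressed = -24 − (-28) = 4 dB.

4 dB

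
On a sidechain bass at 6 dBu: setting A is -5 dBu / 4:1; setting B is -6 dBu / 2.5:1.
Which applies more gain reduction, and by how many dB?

A, by 1.05 dB

A: overshoot 11 dB → output overshoot 2.75 dB → GR 8.25 dB.
B: overshoot 12 dB → output overshoot 4.8 dB → GR 7.2 dB.
A applies 1.05 dB more gain reduction.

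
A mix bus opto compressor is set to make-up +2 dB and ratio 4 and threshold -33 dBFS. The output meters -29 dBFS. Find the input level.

Stripping the +2 dB make-up gives -31 dBFS at the gain stage.
The compressed level sits -31 − (-33) = 2 dB over threshold.
Undo the ratio: input overshoot = 2 × 4 = 8 dB, giving input = -25 dBFS.

-25 dBFS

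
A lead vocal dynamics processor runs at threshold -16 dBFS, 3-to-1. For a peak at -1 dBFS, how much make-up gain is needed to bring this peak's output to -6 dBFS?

5 dB

The peak compresses to -16 + 15/3 = -11 dBFS.
To reach -6 dBFS requires -6 − (-11) = 5 dB of make-up.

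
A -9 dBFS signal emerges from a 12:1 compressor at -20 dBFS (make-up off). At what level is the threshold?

-21 dBFS

Gain reduction = -9 − (-20) = 11 dB; output overshoot = GR / (R − 1) = 11 / 11 = 1 dB.
Threshold = output − output overshoot = -20 − 1 = -21 dBFS.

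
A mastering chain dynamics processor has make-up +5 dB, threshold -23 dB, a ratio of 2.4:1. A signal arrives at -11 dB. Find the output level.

Overshoot: -11 − (-23) = 12 dB.
At 2.4:1 the overshoot is divided by 2.4, leaving 5 dB above threshold.
That puts the output at -18 dB; make-up adds 5 dB, giving -13 dB.

-13 dB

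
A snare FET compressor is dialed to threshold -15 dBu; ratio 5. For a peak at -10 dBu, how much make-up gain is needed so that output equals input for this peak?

4 dB

Without make-up, output = threshold + overshoot/5 = -15 + 1 = -14 dBu.
Gap to target: 4 dB.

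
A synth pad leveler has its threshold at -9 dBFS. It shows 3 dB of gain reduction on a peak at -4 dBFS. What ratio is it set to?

Input overshoot = -4 − (-9) = 5 dB.
Output overshoot = 5 − 3 = 2 dB.
Ratio = input overshoot / output overshoot = 5 / 2 = 2.5.

2.5:1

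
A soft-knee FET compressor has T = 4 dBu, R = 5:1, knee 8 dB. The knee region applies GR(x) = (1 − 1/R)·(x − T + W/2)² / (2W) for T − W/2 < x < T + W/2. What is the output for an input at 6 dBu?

4.2 dBu

x − T + W/2 = 6 − 4 + 4 = 6.
GR = (1 − 1/5) × 6² / 16 = 0.8 × 36 / 16 = 1.8 dB.
Output = 6 − 1.8 = 4.2 dBu.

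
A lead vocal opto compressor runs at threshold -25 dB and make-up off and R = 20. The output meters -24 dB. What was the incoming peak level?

The compressed level sits -24 − (-25) = 1 dB over threshold.
Before 20:1 compression the overshoot was 1 × 20 = 20 dB, so input = -25 + 20 = -5 dB.

-5 dB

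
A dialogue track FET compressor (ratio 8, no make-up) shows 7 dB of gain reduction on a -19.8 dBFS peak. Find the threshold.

Let T be the threshold. Output overshoot = (input overshoot)/R, so -26.8 − T = (-19.8 − T)/8.
8·(-26.8 − T) = -19.8 − T → 7·T = -214.4 − (-19.8) = -194.6.
T = -194.6/7 = -27.8 dBFS.

-27.8 dBFS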